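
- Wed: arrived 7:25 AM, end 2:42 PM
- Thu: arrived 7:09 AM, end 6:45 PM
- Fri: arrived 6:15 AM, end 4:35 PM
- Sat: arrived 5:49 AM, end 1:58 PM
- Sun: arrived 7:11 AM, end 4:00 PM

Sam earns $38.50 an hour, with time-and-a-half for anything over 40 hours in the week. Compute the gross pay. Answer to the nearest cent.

$1897.09

Wed: 7:25 AM–2:42 PM = 7 h 17 min
Thu: 7:09 AM–6:45 PM = 11 h 36 min
Fri: 6:15 AM–4:35 PM = 10 h 20 min
Sat: 5:49 AM–1:58 PM = 8 h 9 min
Sun: 7:11 AM–4:00 PM = 8 h 49 min
Total worked: 46 h 11 min = 2771 min.
Regular 40 h 0 min = 2400 min at $38.50/h; overtime 6 h 11 min = 371 min at $57.75/h.
Pay = (2400 × $38.50 + 371 × $57.75) ÷ 60 = $1897.09.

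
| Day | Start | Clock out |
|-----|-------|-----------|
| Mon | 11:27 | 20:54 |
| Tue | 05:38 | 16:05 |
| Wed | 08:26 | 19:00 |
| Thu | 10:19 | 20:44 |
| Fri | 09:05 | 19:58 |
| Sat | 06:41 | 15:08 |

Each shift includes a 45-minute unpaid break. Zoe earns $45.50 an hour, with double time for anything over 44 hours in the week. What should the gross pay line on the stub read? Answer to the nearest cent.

$3068.22

Mon: 11:27–20:54 = 9 h 27 min; less 45 min break → 8 h 42 min
Tue: 05:38–16:05 = 10 h 27 min; less 45 min break → 9 h 42 min
Wed: 08:26–19:00 = 10 h 34 min; less 45 min break → 9 h 49 min
Thu: 10:19–20:44 = 10 h 25 min; less 45 min break → 9 h 40 min
Fri: 09:05–19:58 = 10 h 53 min; less 45 min break → 10 h 8 min
Sat: 06:41–15:08 = 8 h 27 min; less 45 min break → 7 h 42 min
Total worked: 55 h 43 min = 3343 min.
Regular 44 h 0 min = 2640 min at $45.50/h; overtime 11 h 43 min = 703 min at $91.00/h.
Pay = (2640 × $45.50 + 703 × $91.00) ÷ 60 = $3068.22.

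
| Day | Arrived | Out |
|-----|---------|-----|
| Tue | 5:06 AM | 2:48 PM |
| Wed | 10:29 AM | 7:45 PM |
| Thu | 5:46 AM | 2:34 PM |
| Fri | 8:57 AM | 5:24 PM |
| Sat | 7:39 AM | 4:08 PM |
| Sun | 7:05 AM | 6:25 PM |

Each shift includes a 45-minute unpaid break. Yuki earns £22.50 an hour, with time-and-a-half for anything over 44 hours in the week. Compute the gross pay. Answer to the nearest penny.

Tue: 5:06 AM–2:48 PM = 9 h 42 min; less 45 min break → 8 h 57 min
Wed: 10:29 AM–7:45 PM = 9 h 16 min; less 45 min break → 8 h 31 min
Thu: 5:46 AM–2:34 PM = 8 h 48 min; less 45 min break → 8 h 3 min
Fri: 8:57 AM–5:24 PM = 8 h 27 min; less 45 min break → 7 h 42 min
Sat: 7:39 AM–4:08 PM = 8 h 29 min; less 45 min break → 7 h 44 min
Sun: 7:05 AM–6:25 PM = 11 h 20 min; less 45 min break → 10 h 35 min
Total worked: 51 h 32 min = 3092 min.
Regular 44 h 0 min = 2640 min at £22.50/h; overtime 7 h 32 min = 452 min at £33.75/h.
Pay = (2640 × £22.50 + 452 × £33.75) ÷ 60 = £1244.25.

£1244.25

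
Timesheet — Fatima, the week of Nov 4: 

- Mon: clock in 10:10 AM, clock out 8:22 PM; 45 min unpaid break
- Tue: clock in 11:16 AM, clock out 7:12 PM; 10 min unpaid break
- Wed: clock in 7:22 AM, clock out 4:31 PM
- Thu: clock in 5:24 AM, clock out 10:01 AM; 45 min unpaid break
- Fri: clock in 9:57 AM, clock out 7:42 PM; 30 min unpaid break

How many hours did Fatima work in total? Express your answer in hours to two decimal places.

Mon: 10:10 AM–8:22 PM = 10 h 12 min; less 45 min break → 9 h 27 min
Tue: 11:16 AM–7:12 PM = 7 h 56 min; less 10 min break → 7 h 46 min
Wed: 7:22 AM–4:31 PM = 9 h 9 min
Thu: 5:24 AM–10:01 AM = 4 h 37 min; less 45 min break → 3 h 52 min
Fri: 9:57 AM–7:42 PM = 9 h 45 min; less 30 min break → 9 h 15 min
Total: 9 h 27 min + 7 h 46 min + 9 h 9 min + 3 h 52 min + 9 h 15 min = 39 h 29 min.

39.48 hours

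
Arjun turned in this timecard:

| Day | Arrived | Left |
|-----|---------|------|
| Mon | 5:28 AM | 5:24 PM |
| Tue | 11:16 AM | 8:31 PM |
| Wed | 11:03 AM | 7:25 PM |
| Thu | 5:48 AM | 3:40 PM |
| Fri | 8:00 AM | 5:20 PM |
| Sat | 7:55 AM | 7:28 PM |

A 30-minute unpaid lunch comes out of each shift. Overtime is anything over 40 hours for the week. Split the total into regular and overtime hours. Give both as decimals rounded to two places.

Mon: 5:28 AM–5:24 PM = 11 h 56 min; less 30 min break → 11 h 26 min
Tue: 11:16 AM–8:31 PM = 9 h 15 min; less 30 min break → 8 h 45 min
Wed: 11:03 AM–7:25 PM = 8 h 22 min; less 30 min break → 7 h 52 min
Thu: 5:48 AM–3:40 PM = 9 h 52 min; less 30 min break → 9 h 22 min
Fri: 8:00 AM–5:20 PM = 9 h 20 min; less 30 min break → 8 h 50 min
Sat: 7:55 AM–7:28 PM = 11 h 33 min; less 30 min break → 11 h 3 min
Total worked: 57 h 18 min = 57.30 h.
Threshold 40 h → overtime 17 h 18 min, regular 40 h 0 min.

Regular 40.00 hours, overtime 17.30 hours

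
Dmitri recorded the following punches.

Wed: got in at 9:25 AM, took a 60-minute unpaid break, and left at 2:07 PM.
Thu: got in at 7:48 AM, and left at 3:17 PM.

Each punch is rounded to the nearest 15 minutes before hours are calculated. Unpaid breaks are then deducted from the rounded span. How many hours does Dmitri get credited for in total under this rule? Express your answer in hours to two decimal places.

11.00 hours

Wed: in 9:25 AM→9:30 AM, out 2:07 PM→2:00 PM; 4 h 30 min − 60 min = 3 h 30 min
Thu: in 7:48 AM→7:45 AM, out 3:17 PM→3:15 PM; 7 h 30 min
Total credited: 11 h 0 min.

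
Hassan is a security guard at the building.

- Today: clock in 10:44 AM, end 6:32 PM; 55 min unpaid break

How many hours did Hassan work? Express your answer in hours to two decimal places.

Today: 10:44 AM–6:32 PM = 7 h 48 min; less 55 min break → 6 h 53 min

6.88 hours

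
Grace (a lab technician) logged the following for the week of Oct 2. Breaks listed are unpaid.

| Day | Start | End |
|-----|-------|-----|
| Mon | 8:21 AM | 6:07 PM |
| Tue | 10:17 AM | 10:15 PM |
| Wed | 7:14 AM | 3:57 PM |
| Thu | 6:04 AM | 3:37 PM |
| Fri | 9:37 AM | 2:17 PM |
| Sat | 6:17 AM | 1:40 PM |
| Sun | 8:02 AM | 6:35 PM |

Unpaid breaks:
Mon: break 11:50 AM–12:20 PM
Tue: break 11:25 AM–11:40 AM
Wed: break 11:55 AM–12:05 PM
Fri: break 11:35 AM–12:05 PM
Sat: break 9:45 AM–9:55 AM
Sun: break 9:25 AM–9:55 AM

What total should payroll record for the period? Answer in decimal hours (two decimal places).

Mon: 8:21 AM–6:07 PM = 9 h 46 min; less 30 min break → 9 h 16 min
Tue: 10:17 AM–10:15 PM = 11 h 58 min; less 15 min break → 11 h 43 min
Wed: 7:14 AM–3:57 PM = 8 h 43 min; less 10 min break → 8 h 33 min
Thu: 6:04 AM–3:37 PM = 9 h 33 min
Fri: 9:37 AM–2:17 PM = 4 h 40 min; less 30 min break → 4 h 10 min
Sat: 6:17 AM–1:40 PM = 7 h 23 min; less 10 min break → 7 h 13 min
Sun: 8:02 AM–6:35 PM = 10 h 33 min; less 30 min break → 10 h 3 min
Total: 9 h 16 min + 11 h 43 min + 8 h 33 min + 9 h 33 min + 4 h 10 min + 7 h 13 min + 10 h 3 min = 60 h 31 min.

60.52 hours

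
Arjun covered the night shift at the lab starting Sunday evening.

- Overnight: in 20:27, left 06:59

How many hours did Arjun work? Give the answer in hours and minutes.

10 h 32 min

Overnight: 20:27 → midnight = 3 h 33 min; midnight → 06:59 = 6 h 59 min; span 10 h 32 min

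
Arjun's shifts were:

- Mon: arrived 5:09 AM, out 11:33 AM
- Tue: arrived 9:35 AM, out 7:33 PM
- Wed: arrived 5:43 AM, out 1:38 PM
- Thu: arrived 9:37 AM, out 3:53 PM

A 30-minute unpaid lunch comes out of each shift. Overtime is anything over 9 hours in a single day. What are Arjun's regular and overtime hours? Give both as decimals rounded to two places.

Mon: 5:09 AM–11:33 AM = 6 h 24 min; less 30 min break → 5 h 54 min
Tue: 9:35 AM–7:33 PM = 9 h 58 min; less 30 min break → 9 h 28 min
Wed: 5:43 AM–1:38 PM = 7 h 55 min; less 30 min break → 7 h 25 min
Thu: 9:37 AM–3:53 PM = 6 h 16 min; less 30 min break → 5 h 46 min
Mon reg 5 h 54 min / OT 0 h 0 min; Tue reg 9 h 0 min / OT 0 h 28 min; Wed reg 7 h 25 min / OT 0 h 0 min; Thu reg 5 h 46 min / OT 0 h 0 min.
Totals: regular 28 h 5 min, overtime 0 h 28 min.

Regular 28.08 hours, overtime 0.47 hours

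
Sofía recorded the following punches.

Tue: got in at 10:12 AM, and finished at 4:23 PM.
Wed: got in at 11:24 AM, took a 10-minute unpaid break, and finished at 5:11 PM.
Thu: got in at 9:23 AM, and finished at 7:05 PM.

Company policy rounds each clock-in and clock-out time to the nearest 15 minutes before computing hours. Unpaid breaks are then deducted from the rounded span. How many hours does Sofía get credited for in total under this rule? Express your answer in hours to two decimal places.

21.33 hours

Tue: in 10:12 AM→10:15 AM, out 4:23 PM→4:30 PM; 6 h 15 min
Wed: in 11:24 AM→11:30 AM, out 5:11 PM→5:15 PM; 5 h 45 min − 10 min = 5 h 35 min
Thu: in 9:23 AM→9:30 AM, out 7:05 PM→7:00 PM; 9 h 30 min
Total credited: 21 h 20 min.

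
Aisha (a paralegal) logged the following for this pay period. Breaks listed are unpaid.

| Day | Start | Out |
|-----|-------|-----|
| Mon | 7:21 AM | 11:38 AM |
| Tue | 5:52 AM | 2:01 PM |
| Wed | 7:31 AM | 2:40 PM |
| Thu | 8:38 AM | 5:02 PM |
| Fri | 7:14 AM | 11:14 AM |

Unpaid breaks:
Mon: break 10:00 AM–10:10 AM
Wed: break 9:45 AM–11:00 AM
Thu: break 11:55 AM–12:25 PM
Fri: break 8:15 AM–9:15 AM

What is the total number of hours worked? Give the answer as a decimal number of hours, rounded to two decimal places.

Mon: 7:21 AM–11:38 AM = 4 h 17 min; less 10 min break → 4 h 7 min
Tue: 5:52 AM–2:01 PM = 8 h 9 min
Wed: 7:31 AM–2:40 PM = 7 h 9 min; less 75 min break → 5 h 54 min
Thu: 8:38 AM–5:02 PM = 8 h 24 min; less 30 min break → 7 h 54 min
Fri: 7:14 AM–11:14 AM = 4 h 0 min; less 60 min break → 3 h 0 min
Total: 4 h 7 min + 8 h 9 min + 5 h 54 min + 7 h 54 min + 3 h 0 min = 29 h 4 min.

29.07 hours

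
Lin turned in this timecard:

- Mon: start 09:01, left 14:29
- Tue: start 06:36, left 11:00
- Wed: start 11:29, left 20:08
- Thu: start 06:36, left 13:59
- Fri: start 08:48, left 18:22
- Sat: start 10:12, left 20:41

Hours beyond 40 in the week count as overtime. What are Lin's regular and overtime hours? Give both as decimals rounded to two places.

Regular 40.00 hours, overtime 5.95 hours

Mon: 09:01–14:29 = 5 h 28 min
Tue: 06:36–11:00 = 4 h 24 min
Wed: 11:29–20:08 = 8 h 39 min
Thu: 06:36–13:59 = 7 h 23 min
Fri: 08:48–18:22 = 9 h 34 min
Sat: 10:12–20:41 = 10 h 29 min
Total worked: 45 h 57 min = 45.95 h.
Threshold 40 h → overtime 5 h 57 min, regular 40 h 0 min.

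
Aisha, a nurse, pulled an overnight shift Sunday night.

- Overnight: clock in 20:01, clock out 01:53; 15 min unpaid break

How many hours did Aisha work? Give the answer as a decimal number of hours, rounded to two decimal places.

Overnight: 20:01 → midnight = 3 h 59 min; midnight → 01:53 = 1 h 53 min; span 5 h 52 min; less 15 min break → 5 h 37 min

5.62 hours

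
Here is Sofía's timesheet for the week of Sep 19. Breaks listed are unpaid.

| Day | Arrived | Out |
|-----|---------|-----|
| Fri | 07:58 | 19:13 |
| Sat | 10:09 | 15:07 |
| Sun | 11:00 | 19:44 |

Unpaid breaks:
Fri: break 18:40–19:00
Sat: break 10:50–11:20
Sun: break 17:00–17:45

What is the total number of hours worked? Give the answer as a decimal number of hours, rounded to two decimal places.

Fri: 07:58–19:13 = 11 h 15 min; less 20 min break → 10 h 55 min
Sat: 10:09–15:07 = 4 h 58 min; less 30 min break → 4 h 28 min
Sun: 11:00–19:44 = 8 h 44 min; less 45 min break → 7 h 59 min
Total: 10 h 55 min + 4 h 28 min + 7 h 59 min = 23 h 22 min.

23.37 hours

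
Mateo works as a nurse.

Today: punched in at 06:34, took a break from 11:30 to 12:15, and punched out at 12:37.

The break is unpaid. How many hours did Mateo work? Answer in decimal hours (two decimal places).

5.30 hours

Today: 06:34–12:37 = 6 h 3 min; less 45 min break → 5 h 18 min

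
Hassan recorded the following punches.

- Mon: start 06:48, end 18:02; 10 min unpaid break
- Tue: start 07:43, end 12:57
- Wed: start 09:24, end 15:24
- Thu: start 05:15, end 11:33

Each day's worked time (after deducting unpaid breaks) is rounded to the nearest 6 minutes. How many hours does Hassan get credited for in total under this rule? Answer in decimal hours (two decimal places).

28.60 hours

Mon: 06:48–18:02 = 11 h 14 min − 10 min = 11 h 4 min → rounds to 11 h 6 min
Tue: 07:43–12:57 = 5 h 14 min → rounds to 5 h 12 min
Wed: 09:24–15:24 = 6 h 0 min → rounds to 6 h 0 min
Thu: 05:15–11:33 = 6 h 18 min → rounds to 6 h 18 min
Total credited: 28 h 36 min.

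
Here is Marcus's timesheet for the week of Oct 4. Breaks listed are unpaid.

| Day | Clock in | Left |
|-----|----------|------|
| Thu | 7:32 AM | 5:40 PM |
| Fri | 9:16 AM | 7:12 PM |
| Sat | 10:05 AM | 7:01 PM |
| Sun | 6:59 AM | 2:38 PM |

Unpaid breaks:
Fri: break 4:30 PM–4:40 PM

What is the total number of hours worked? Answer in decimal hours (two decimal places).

36.48 hours

Thu: 7:32 AM–5:40 PM = 10 h 8 min
Fri: 9:16 AM–7:12 PM = 9 h 56 min; less 10 min break → 9 h 46 min
Sat: 10:05 AM–7:01 PM = 8 h 56 min
Sun: 6:59 AM–2:38 PM = 7 h 39 min
Total: 10 h 8 min + 9 h 46 min + 8 h 56 min + 7 h 39 min = 36 h 29 min.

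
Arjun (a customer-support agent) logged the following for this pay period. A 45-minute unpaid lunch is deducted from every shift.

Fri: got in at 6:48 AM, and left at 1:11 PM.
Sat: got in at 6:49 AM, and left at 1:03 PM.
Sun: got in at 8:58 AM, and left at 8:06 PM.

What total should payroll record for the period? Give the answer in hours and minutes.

21 h 30 min

Fri: 6:48 AM–1:11 PM = 6 h 23 min; less 45 min break → 5 h 38 min
Sat: 6:49 AM–1:03 PM = 6 h 14 min; less 45 min break → 5 h 29 min
Sun: 8:58 AM–8:06 PM = 11 h 8 min; less 45 min break → 10 h 23 min
Total: 5 h 38 min + 5 h 29 min + 10 h 23 min = 21 h 30 min.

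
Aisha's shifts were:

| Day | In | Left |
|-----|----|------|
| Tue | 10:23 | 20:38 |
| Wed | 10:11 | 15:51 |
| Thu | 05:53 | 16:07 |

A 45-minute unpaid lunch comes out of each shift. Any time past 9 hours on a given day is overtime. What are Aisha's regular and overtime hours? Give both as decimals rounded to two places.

Tue: 10:23–20:38 = 10 h 15 min; less 45 min break → 9 h 30 min
Wed: 10:11–15:51 = 5 h 40 min; less 45 min break → 4 h 55 min
Thu: 05:53–16:07 = 10 h 14 min; less 45 min break → 9 h 29 min
Tue reg 9 h 0 min / OT 0 h 30 min; Wed reg 4 h 55 min / OT 0 h 0 min; Thu reg 9 h 0 min / OT 0 h 29 min.
Totals: regular 22 h 55 min, overtime 0 h 59 min.

Regular 22.92 hours, overtime 0.98 hours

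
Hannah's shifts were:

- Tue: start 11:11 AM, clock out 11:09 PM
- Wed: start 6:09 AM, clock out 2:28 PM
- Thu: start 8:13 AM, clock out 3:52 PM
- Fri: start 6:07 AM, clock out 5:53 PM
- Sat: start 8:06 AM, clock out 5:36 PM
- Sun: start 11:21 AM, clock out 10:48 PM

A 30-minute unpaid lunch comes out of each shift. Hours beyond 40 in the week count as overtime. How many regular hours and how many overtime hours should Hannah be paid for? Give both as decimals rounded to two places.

Regular 40.00 hours, overtime 17.65 hours

Tue: 11:11 AM–11:09 PM = 11 h 58 min; less 30 min break → 11 h 28 min
Wed: 6:09 AM–2:28 PM = 8 h 19 min; less 30 min break → 7 h 49 min
Thu: 8:13 AM–3:52 PM = 7 h 39 min; less 30 min break → 7 h 9 min
Fri: 6:07 AM–5:53 PM = 11 h 46 min; less 30 min break → 11 h 16 min
Sat: 8:06 AM–5:36 PM = 9 h 30 min; less 30 min break → 9 h 0 min
Sun: 11:21 AM–10:48 PM = 11 h 27 min; less 30 min break → 10 h 57 min
Total worked: 57 h 39 min = 57.65 h.
Threshold 40 h → overtime 17 h 39 min, regular 40 h 0 min.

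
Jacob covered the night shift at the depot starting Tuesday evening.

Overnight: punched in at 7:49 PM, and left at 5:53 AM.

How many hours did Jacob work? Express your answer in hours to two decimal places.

Overnight: 7:49 PM → midnight = 4 h 11 min; midnight → 5:53 AM = 5 h 53 min; span 10 h 4 min

10.07 hours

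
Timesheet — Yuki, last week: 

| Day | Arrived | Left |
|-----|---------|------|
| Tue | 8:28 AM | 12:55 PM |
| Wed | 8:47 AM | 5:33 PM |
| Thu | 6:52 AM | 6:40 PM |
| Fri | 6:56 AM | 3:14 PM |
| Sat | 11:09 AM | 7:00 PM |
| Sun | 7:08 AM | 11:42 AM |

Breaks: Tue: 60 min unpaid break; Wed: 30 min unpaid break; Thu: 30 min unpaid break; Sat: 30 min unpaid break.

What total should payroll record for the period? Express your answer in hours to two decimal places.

43.23 hours

Tue: 8:28 AM–12:55 PM = 4 h 27 min; less 60 min break → 3 h 27 min
Wed: 8:47 AM–5:33 PM = 8 h 46 min; less 30 min break → 8 h 16 min
Thu: 6:52 AM–6:40 PM = 11 h 48 min; less 30 min break → 11 h 18 min
Fri: 6:56 AM–3:14 PM = 8 h 18 min
Sat: 11:09 AM–7:00 PM = 7 h 51 min; less 30 min break → 7 h 21 min
Sun: 7:08 AM–11:42 AM = 4 h 34 min
Total: 3 h 27 min + 8 h 16 min + 11 h 18 min + 8 h 18 min + 7 h 21 min + 4 h 34 min = 43 h 14 min.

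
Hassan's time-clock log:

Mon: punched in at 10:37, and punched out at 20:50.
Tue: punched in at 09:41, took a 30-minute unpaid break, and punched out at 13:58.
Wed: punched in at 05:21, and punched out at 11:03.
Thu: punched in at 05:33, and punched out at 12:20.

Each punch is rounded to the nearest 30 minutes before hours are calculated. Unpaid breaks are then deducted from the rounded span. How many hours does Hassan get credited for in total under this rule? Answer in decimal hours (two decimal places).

27.00 hours

Mon: in 10:37→10:30, out 20:50→21:00; 10 h 30 min
Tue: in 09:41→09:30, out 13:58→14:00; 4 h 30 min − 30 min = 4 h 0 min
Wed: in 05:21→05:30, out 11:03→11:00; 5 h 30 min
Thu: in 05:33→05:30, out 12:20→12:30; 7 h 0 min
Total credited: 27 h 0 min.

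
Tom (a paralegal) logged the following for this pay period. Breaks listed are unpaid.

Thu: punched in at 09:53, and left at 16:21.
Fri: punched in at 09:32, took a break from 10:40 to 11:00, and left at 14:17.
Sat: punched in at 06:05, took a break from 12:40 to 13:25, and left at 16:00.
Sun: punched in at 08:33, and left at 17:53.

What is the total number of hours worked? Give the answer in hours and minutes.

Thu: 09:53–16:21 = 6 h 28 min
Fri: 09:32–14:17 = 4 h 45 min; less 20 min break → 4 h 25 min
Sat: 06:05–16:00 = 9 h 55 min; less 45 min break → 9 h 10 min
Sun: 08:33–17:53 = 9 h 20 min
Total: 6 h 28 min + 4 h 25 min + 9 h 10 min + 9 h 20 min = 29 h 23 min.

29 h 23 min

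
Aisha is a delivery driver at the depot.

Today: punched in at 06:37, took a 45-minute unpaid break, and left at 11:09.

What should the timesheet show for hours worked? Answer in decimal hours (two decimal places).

Today: 06:37–11:09 = 4 h 32 min; less 45 min break → 3 h 47 min

3.78 hours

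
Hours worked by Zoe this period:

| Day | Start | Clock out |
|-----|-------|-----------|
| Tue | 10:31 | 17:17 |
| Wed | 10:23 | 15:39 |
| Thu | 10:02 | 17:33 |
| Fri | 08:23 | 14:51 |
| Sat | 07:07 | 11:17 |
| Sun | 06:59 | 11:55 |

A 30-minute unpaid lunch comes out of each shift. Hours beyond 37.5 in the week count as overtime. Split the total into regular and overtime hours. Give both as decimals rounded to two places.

Tue: 10:31–17:17 = 6 h 46 min; less 30 min break → 6 h 16 min
Wed: 10:23–15:39 = 5 h 16 min; less 30 min break → 4 h 46 min
Thu: 10:02–17:33 = 7 h 31 min; less 30 min break → 7 h 1 min
Fri: 08:23–14:51 = 6 h 28 min; less 30 min break → 5 h 58 min
Sat: 07:07–11:17 = 4 h 10 min; less 30 min break → 3 h 40 min
Sun: 06:59–11:55 = 4 h 56 min; less 30 min break → 4 h 26 min
Total worked: 32 h 7 min = 32.12 h.
Threshold 37.5 h → overtime 0 h 0 min, regular 32 h 7 min.

Regular 32.12 hours, overtime 0.00 hours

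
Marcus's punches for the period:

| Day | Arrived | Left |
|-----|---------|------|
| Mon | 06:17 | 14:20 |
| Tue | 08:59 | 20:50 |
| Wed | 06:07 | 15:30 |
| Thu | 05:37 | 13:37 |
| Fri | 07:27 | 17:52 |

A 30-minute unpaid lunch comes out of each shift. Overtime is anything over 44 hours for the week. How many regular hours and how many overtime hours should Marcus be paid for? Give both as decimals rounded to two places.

Regular 44.00 hours, overtime 1.20 hours

Mon: 06:17–14:20 = 8 h 3 min; less 30 min break → 7 h 33 min
Tue: 08:59–20:50 = 11 h 51 min; less 30 min break → 11 h 21 min
Wed: 06:07–15:30 = 9 h 23 min; less 30 min break → 8 h 53 min
Thu: 05:37–13:37 = 8 h 0 min; less 30 min break → 7 h 30 min
Fri: 07:27–17:52 = 10 h 25 min; less 30 min break → 9 h 55 min
Total worked: 45 h 12 min = 45.20 h.
Threshold 44 h → overtime 1 h 12 min, regular 44 h 0 min.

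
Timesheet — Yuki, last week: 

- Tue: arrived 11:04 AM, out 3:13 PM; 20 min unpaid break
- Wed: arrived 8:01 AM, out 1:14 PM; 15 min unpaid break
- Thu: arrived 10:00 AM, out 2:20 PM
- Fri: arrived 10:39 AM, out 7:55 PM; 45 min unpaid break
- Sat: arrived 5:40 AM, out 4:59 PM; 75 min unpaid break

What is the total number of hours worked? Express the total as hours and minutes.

31 h 42 min

Tue: 11:04 AM–3:13 PM = 4 h 9 min; less 20 min break → 3 h 49 min
Wed: 8:01 AM–1:14 PM = 5 h 13 min; less 15 min break → 4 h 58 min
Thu: 10:00 AM–2:20 PM = 4 h 20 min
Fri: 10:39 AM–7:55 PM = 9 h 16 min; less 45 min break → 8 h 31 min
Sat: 5:40 AM–4:59 PM = 11 h 19 min; less 75 min break → 10 h 4 min
Total: 3 h 49 min + 4 h 58 min + 4 h 20 min + 8 h 31 min + 10 h 4 min = 31 h 42 min.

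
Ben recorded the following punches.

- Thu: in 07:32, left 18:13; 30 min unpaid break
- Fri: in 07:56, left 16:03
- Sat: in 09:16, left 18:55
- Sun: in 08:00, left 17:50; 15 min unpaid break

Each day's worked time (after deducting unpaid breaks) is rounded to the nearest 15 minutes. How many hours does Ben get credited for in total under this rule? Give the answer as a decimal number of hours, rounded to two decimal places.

Thu: 07:32–18:13 = 10 h 41 min − 30 min = 10 h 11 min → rounds to 10 h 15 min
Fri: 07:56–16:03 = 8 h 7 min → rounds to 8 h 0 min
Sat: 09:16–18:55 = 9 h 39 min → rounds to 9 h 45 min
Sun: 08:00–17:50 = 9 h 50 min − 15 min = 9 h 35 min → rounds to 9 h 30 min
Total credited: 37 h 30 min.

37.50 hours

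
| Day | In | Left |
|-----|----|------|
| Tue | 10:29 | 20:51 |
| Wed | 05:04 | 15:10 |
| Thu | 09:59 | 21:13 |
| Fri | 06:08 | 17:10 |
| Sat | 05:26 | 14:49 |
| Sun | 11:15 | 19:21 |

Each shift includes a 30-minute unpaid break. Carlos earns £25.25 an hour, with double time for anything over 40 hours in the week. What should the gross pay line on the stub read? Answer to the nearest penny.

Tue: 10:29–20:51 = 10 h 22 min; less 30 min break → 9 h 52 min
Wed: 05:04–15:10 = 10 h 6 min; less 30 min break → 9 h 36 min
Thu: 09:59–21:13 = 11 h 14 min; less 30 min break → 10 h 44 min
Fri: 06:08–17:10 = 11 h 2 min; less 30 min break → 10 h 32 min
Sat: 05:26–14:49 = 9 h 23 min; less 30 min break → 8 h 53 min
Sun: 11:15–19:21 = 8 h 6 min; less 30 min break → 7 h 36 min
Total worked: 57 h 13 min = 3433 min.
Regular 40 h 0 min = 2400 min at £25.25/h; overtime 17 h 13 min = 1033 min at £50.50/h.
Pay = (2400 × £25.25 + 1033 × £50.50) ÷ 60 = £1879.44.

£1879.44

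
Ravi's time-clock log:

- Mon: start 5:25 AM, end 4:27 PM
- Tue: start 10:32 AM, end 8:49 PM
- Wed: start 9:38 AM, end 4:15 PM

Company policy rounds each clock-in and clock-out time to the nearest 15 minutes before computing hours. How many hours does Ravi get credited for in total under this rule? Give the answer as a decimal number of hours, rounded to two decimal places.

Mon: in 5:25 AM→5:30 AM, out 4:27 PM→4:30 PM; 11 h 0 min
Tue: in 10:32 AM→10:30 AM, out 8:49 PM→8:45 PM; 10 h 15 min
Wed: in 9:38 AM→9:45 AM, out 4:15 PM→4:15 PM; 6 h 30 min
Total credited: 27 h 45 min.

27.75 hours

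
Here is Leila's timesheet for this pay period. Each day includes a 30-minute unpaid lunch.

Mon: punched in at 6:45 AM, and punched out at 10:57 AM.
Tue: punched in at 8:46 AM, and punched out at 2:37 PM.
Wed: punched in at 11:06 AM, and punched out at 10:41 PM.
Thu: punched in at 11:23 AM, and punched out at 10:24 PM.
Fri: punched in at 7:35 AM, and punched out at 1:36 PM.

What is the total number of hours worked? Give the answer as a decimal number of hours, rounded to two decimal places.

Mon: 6:45 AM–10:57 AM = 4 h 12 min; less 30 min break → 3 h 42 min
Tue: 8:46 AM–2:37 PM = 5 h 51 min; less 30 min break → 5 h 21 min
Wed: 11:06 AM–10:41 PM = 11 h 35 min; less 30 min break → 11 h 5 min
Thu: 11:23 AM–10:24 PM = 11 h 1 min; less 30 min break → 10 h 31 min
Fri: 7:35 AM–1:36 PM = 6 h 1 min; less 30 min break → 5 h 31 min
Total: 3 h 42 min + 5 h 21 min + 11 h 5 min + 10 h 31 min + 5 h 31 min = 36 h 10 min.

36.17 hours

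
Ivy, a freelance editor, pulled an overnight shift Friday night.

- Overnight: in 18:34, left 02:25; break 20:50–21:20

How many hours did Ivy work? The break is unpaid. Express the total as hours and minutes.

Overnight: 18:34 → midnight = 5 h 26 min; midnight → 02:25 = 2 h 25 min; span 7 h 51 min; less 30 min break → 7 h 21 min

7 h 21 min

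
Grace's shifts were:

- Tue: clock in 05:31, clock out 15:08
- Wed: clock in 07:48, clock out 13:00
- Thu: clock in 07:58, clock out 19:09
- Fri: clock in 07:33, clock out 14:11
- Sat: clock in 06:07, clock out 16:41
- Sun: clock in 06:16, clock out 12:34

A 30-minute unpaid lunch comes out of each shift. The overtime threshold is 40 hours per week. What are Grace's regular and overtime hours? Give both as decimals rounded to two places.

Tue: 05:31–15:08 = 9 h 37 min; less 30 min break → 9 h 7 min
Wed: 07:48–13:00 = 5 h 12 min; less 30 min break → 4 h 42 min
Thu: 07:58–19:09 = 11 h 11 min; less 30 min break → 10 h 41 min
Fri: 07:33–14:11 = 6 h 38 min; less 30 min break → 6 h 8 min
Sat: 06:07–16:41 = 10 h 34 min; less 30 min break → 10 h 4 min
Sun: 06:16–12:34 = 6 h 18 min; less 30 min break → 5 h 48 min
Total worked: 46 h 30 min = 46.50 h.
Threshold 40 h → overtime 6 h 30 min, regular 40 h 0 min.

Regular 40.00 hours, overtime 6.50 hours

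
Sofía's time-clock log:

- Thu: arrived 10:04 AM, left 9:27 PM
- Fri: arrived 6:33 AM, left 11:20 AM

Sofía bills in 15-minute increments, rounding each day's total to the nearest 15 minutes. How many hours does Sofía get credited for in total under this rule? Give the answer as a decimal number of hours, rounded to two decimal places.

Thu: 10:04 AM–9:27 PM = 11 h 23 min → rounds to 11 h 30 min
Fri: 6:33 AM–11:20 AM = 4 h 47 min → rounds to 4 h 45 min
Total credited: 16 h 15 min.

16.25 hours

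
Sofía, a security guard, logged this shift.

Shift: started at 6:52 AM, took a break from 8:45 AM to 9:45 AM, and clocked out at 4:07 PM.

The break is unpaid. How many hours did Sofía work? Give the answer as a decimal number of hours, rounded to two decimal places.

8.25 hours

Shift: 6:52 AM–4:07 PM = 9 h 15 min; less 60 min break → 8 h 15 min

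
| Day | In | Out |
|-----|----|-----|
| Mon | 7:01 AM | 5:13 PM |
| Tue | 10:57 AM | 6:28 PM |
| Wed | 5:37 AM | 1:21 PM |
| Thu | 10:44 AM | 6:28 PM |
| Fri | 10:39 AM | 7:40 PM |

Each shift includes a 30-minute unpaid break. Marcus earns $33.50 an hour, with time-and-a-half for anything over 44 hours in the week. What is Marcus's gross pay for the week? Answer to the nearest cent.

$1329.95

Mon: 7:01 AM–5:13 PM = 10 h 12 min; less 30 min break → 9 h 42 min
Tue: 10:57 AM–6:28 PM = 7 h 31 min; less 30 min break → 7 h 1 min
Wed: 5:37 AM–1:21 PM = 7 h 44 min; less 30 min break → 7 h 14 min
Thu: 10:44 AM–6:28 PM = 7 h 44 min; less 30 min break → 7 h 14 min
Fri: 10:39 AM–7:40 PM = 9 h 1 min; less 30 min break → 8 h 31 min
Total worked: 39 h 42 min = 2382 min.
Regular 39 h 42 min = 2382 min at $33.50/h; overtime 0 h 0 min = 0 min at $50.25/h.
Pay = (2382 × $33.50 + 0 × $50.25) ÷ 60 = $1329.95.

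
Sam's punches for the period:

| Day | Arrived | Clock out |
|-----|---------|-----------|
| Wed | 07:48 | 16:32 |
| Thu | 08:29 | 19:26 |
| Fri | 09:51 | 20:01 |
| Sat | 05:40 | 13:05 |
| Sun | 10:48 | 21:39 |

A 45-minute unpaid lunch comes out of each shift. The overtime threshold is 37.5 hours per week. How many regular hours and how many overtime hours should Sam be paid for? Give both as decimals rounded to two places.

Regular 37.50 hours, overtime 6.87 hours

Wed: 07:48–16:32 = 8 h 44 min; less 45 min break → 7 h 59 min
Thu: 08:29–19:26 = 10 h 57 min; less 45 min break → 10 h 12 min
Fri: 09:51–20:01 = 10 h 10 min; less 45 min break → 9 h 25 min
Sat: 05:40–13:05 = 7 h 25 min; less 45 min break → 6 h 40 min
Sun: 10:48–21:39 = 10 h 51 min; less 45 min break → 10 h 6 min
Total worked: 44 h 22 min = 44.37 h.
Threshold 37.5 h → overtime 6 h 52 min, regular 37 h 30 min.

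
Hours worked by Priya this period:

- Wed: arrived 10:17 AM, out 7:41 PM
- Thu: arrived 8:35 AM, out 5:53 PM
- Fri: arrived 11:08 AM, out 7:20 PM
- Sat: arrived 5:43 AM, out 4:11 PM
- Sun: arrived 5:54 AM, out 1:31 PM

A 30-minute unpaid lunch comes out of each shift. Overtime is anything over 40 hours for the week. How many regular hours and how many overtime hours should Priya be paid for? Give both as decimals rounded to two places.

Wed: 10:17 AM–7:41 PM = 9 h 24 min; less 30 min break → 8 h 54 min
Thu: 8:35 AM–5:53 PM = 9 h 18 min; less 30 min break → 8 h 48 min
Fri: 11:08 AM–7:20 PM = 8 h 12 min; less 30 min break → 7 h 42 min
Sat: 5:43 AM–4:11 PM = 10 h 28 min; less 30 min break → 9 h 58 min
Sun: 5:54 AM–1:31 PM = 7 h 37 min; less 30 min break → 7 h 7 min
Total worked: 42 h 29 min = 42.48 h.
Threshold 40 h → overtime 2 h 29 min, regular 40 h 0 min.

Regular 40.00 hours, overtime 2.48 hours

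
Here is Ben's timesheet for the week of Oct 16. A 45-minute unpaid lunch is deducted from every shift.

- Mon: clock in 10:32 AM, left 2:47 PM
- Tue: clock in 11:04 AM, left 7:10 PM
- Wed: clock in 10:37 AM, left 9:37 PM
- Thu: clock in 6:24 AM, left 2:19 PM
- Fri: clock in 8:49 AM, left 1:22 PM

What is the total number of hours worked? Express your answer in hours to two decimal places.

Mon: 10:32 AM–2:47 PM = 4 h 15 min; less 45 min break → 3 h 30 min
Tue: 11:04 AM–7:10 PM = 8 h 6 min; less 45 min break → 7 h 21 min
Wed: 10:37 AM–9:37 PM = 11 h 0 min; less 45 min break → 10 h 15 min
Thu: 6:24 AM–2:19 PM = 7 h 55 min; less 45 min break → 7 h 10 min
Fri: 8:49 AM–1:22 PM = 4 h 33 min; less 45 min break → 3 h 48 min
Total: 3 h 30 min + 7 h 21 min + 10 h 15 min + 7 h 10 min + 3 h 48 min = 32 h 4 min.

32.07 hours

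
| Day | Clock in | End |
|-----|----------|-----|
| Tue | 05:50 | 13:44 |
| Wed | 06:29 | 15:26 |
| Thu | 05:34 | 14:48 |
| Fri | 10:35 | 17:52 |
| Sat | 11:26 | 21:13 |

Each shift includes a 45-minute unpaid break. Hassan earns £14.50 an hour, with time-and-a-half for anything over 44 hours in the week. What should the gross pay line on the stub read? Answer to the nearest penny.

£571.30

Tue: 05:50–13:44 = 7 h 54 min; less 45 min break → 7 h 9 min
Wed: 06:29–15:26 = 8 h 57 min; less 45 min break → 8 h 12 min
Thu: 05:34–14:48 = 9 h 14 min; less 45 min break → 8 h 29 min
Fri: 10:35–17:52 = 7 h 17 min; less 45 min break → 6 h 32 min
Sat: 11:26–21:13 = 9 h 47 min; less 45 min break → 9 h 2 min
Total worked: 39 h 24 min = 2364 min.
Regular 39 h 24 min = 2364 min at £14.50/h; overtime 0 h 0 min = 0 min at £21.75/h.
Pay = (2364 × £14.50 + 0 × £21.75) ÷ 60 = £571.30.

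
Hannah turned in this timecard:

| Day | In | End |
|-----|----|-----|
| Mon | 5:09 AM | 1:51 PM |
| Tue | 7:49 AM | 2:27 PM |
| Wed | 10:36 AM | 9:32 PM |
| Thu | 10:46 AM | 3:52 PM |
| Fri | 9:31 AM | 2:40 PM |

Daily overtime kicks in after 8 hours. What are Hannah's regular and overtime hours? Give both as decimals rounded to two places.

Regular 32.88 hours, overtime 3.63 hours

Mon: 5:09 AM–1:51 PM = 8 h 42 min
Tue: 7:49 AM–2:27 PM = 6 h 38 min
Wed: 10:36 AM–9:32 PM = 10 h 56 min
Thu: 10:46 AM–3:52 PM = 5 h 6 min
Fri: 9:31 AM–2:40 PM = 5 h 9 min
Mon reg 8 h 0 min / OT 0 h 42 min; Tue reg 6 h 38 min / OT 0 h 0 min; Wed reg 8 h 0 min / OT 2 h 56 min; Thu reg 5 h 6 min / OT 0 h 0 min; Fri reg 5 h 9 min / OT 0 h 0 min.
Totals: regular 32 h 53 min, overtime 3 h 38 min.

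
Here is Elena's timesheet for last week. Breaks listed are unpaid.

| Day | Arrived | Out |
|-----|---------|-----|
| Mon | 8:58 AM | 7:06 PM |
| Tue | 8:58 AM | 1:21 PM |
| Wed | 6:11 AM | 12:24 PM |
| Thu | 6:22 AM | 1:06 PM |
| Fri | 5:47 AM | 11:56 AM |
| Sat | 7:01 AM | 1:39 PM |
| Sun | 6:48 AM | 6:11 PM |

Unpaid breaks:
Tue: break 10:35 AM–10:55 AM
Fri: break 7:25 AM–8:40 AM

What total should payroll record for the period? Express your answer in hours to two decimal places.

50.05 hours

Mon: 8:58 AM–7:06 PM = 10 h 8 min
Tue: 8:58 AM–1:21 PM = 4 h 23 min; less 20 min break → 4 h 3 min
Wed: 6:11 AM–12:24 PM = 6 h 13 min
Thu: 6:22 AM–1:06 PM = 6 h 44 min
Fri: 5:47 AM–11:56 AM = 6 h 9 min; less 75 min break → 4 h 54 min
Sat: 7:01 AM–1:39 PM = 6 h 38 min
Sun: 6:48 AM–6:11 PM = 11 h 23 min
Total: 10 h 8 min + 4 h 3 min + 6 h 13 min + 6 h 44 min + 4 h 54 min + 6 h 38 min + 11 h 23 min = 50 h 3 min.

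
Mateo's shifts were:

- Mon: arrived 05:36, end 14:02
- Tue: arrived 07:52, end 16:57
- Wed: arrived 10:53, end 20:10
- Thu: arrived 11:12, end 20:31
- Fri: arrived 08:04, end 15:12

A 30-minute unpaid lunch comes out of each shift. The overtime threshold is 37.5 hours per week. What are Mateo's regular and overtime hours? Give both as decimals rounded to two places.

Regular 37.50 hours, overtime 3.25 hours

Mon: 05:36–14:02 = 8 h 26 min; less 30 min break → 7 h 56 min
Tue: 07:52–16:57 = 9 h 5 min; less 30 min break → 8 h 35 min
Wed: 10:53–20:10 = 9 h 17 min; less 30 min break → 8 h 47 min
Thu: 11:12–20:31 = 9 h 19 min; less 30 min break → 8 h 49 min
Fri: 08:04–15:12 = 7 h 8 min; less 30 min break → 6 h 38 min
Total worked: 40 h 45 min = 40.75 h.
Threshold 37.5 h → overtime 3 h 15 min, regular 37 h 30 min.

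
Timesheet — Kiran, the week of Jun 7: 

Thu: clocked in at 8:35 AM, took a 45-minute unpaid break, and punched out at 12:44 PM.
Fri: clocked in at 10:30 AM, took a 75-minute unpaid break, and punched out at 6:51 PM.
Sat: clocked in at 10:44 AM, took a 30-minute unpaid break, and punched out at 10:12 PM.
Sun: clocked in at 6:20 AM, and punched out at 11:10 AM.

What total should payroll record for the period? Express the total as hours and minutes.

26 h 18 min

Thu: 8:35 AM–12:44 PM = 4 h 9 min; less 45 min break → 3 h 24 min
Fri: 10:30 AM–6:51 PM = 8 h 21 min; less 75 min break → 7 h 6 min
Sat: 10:44 AM–10:12 PM = 11 h 28 min; less 30 min break → 10 h 58 min
Sun: 6:20 AM–11:10 AM = 4 h 50 min
Total: 3 h 24 min + 7 h 6 min + 10 h 58 min + 4 h 50 min = 26 h 18 min.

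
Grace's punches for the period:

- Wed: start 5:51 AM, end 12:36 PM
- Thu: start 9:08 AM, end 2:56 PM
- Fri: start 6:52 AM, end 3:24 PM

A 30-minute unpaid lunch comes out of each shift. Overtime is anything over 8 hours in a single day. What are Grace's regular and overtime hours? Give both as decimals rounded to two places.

Wed: 5:51 AM–12:36 PM = 6 h 45 min; less 30 min break → 6 h 15 min
Thu: 9:08 AM–2:56 PM = 5 h 48 min; less 30 min break → 5 h 18 min
Fri: 6:52 AM–3:24 PM = 8 h 32 min; less 30 min break → 8 h 2 min
Wed reg 6 h 15 min / OT 0 h 0 min; Thu reg 5 h 18 min / OT 0 h 0 min; Fri reg 8 h 0 min / OT 0 h 2 min.
Totals: regular 19 h 33 min, overtime 0 h 2 min.

Regular 19.55 hours, overtime 0.03 hours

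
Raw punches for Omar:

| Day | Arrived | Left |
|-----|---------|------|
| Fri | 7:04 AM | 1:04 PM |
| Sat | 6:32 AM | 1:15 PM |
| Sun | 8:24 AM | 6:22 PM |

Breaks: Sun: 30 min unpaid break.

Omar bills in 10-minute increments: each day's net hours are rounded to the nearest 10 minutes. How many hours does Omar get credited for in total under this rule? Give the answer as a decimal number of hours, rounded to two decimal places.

Fri: 7:04 AM–1:04 PM = 6 h 0 min → rounds to 6 h 0 min
Sat: 6:32 AM–1:15 PM = 6 h 43 min → rounds to 6 h 40 min
Sun: 8:24 AM–6:22 PM = 9 h 58 min − 30 min = 9 h 28 min → rounds to 9 h 30 min
Total credited: 22 h 10 min.

22.17 hours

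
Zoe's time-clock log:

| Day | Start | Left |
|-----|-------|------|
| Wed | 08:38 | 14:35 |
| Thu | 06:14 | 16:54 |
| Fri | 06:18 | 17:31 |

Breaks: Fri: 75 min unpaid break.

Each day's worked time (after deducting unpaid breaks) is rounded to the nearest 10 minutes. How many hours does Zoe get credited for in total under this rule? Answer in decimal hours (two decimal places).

Wed: 08:38–14:35 = 5 h 57 min → rounds to 6 h 0 min
Thu: 06:14–16:54 = 10 h 40 min → rounds to 10 h 40 min
Fri: 06:18–17:31 = 11 h 13 min − 75 min = 9 h 58 min → rounds to 10 h 0 min
Total credited: 26 h 40 min.

26.67 hours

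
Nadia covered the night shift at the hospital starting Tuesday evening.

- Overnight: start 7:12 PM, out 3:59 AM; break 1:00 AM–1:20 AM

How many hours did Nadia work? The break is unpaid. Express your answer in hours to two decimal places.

Overnight: 7:12 PM → midnight = 4 h 48 min; midnight → 3:59 AM = 3 h 59 min; span 8 h 47 min; less 20 min break → 8 h 27 min

8.45 hours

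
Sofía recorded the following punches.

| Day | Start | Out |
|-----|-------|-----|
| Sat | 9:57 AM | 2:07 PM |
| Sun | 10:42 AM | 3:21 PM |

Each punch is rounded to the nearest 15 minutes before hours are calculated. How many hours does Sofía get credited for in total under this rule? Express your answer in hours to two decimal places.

8.50 hours

Sat: in 9:57 AM→10:00 AM, out 2:07 PM→2:00 PM; 4 h 0 min
Sun: in 10:42 AM→10:45 AM, out 3:21 PM→3:15 PM; 4 h 30 min
Total credited: 8 h 30 min.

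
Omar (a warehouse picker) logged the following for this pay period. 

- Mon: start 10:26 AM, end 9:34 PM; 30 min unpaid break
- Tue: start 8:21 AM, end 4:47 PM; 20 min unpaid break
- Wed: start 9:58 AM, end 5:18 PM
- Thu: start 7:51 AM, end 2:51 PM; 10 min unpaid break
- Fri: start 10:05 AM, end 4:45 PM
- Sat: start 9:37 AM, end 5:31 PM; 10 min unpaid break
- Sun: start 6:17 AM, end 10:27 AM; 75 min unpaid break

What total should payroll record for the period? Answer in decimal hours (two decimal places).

Mon: 10:26 AM–9:34 PM = 11 h 8 min; less 30 min break → 10 h 38 min
Tue: 8:21 AM–4:47 PM = 8 h 26 min; less 20 min break → 8 h 6 min
Wed: 9:58 AM–5:18 PM = 7 h 20 min
Thu: 7:51 AM–2:51 PM = 7 h 0 min; less 10 min break → 6 h 50 min
Fri: 10:05 AM–4:45 PM = 6 h 40 min
Sat: 9:37 AM–5:31 PM = 7 h 54 min; less 10 min break → 7 h 44 min
Sun: 6:17 AM–10:27 AM = 4 h 10 min; less 75 min break → 2 h 55 min
Total: 10 h 38 min + 8 h 6 min + 7 h 20 min + 6 h 50 min + 6 h 40 min + 7 h 44 min + 2 h 55 min = 50 h 13 min.

50.22 hours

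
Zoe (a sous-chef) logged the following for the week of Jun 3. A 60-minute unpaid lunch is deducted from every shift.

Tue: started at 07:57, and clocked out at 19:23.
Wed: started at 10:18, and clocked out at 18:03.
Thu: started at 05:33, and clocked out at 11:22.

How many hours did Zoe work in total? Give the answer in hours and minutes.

Tue: 07:57–19:23 = 11 h 26 min; less 60 min break → 10 h 26 min
Wed: 10:18–18:03 = 7 h 45 min; less 60 min break → 6 h 45 min
Thu: 05:33–11:22 = 5 h 49 min; less 60 min break → 4 h 49 min
Total: 10 h 26 min + 6 h 45 min + 4 h 49 min = 22 h 0 min.

22 h 0 min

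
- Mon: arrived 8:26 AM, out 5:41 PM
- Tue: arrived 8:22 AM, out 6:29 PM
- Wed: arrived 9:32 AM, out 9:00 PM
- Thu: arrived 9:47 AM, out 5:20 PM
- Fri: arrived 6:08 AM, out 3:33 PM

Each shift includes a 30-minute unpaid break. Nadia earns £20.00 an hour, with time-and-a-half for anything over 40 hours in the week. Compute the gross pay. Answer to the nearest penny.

£959.00

Mon: 8:26 AM–5:41 PM = 9 h 15 min; less 30 min break → 8 h 45 min
Tue: 8:22 AM–6:29 PM = 10 h 7 min; less 30 min break → 9 h 37 min
Wed: 9:32 AM–9:00 PM = 11 h 28 min; less 30 min break → 10 h 58 min
Thu: 9:47 AM–5:20 PM = 7 h 33 min; less 30 min break → 7 h 3 min
Fri: 6:08 AM–3:33 PM = 9 h 25 min; less 30 min break → 8 h 55 min
Total worked: 45 h 18 min = 2718 min.
Regular 40 h 0 min = 2400 min at £20.00/h; overtime 5 h 18 min = 318 min at £30.00/h.
Pay = (2400 × £20.00 + 318 × £30.00) ÷ 60 = £959.00.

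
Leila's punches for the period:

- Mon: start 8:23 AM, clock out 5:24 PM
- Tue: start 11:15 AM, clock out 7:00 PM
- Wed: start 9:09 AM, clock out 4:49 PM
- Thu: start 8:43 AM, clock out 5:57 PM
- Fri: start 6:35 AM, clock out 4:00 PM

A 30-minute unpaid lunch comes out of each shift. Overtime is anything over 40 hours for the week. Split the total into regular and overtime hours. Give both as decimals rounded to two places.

Regular 40.00 hours, overtime 0.58 hours

Mon: 8:23 AM–5:24 PM = 9 h 1 min; less 30 min break → 8 h 31 min
Tue: 11:15 AM–7:00 PM = 7 h 45 min; less 30 min break → 7 h 15 min
Wed: 9:09 AM–4:49 PM = 7 h 40 min; less 30 min break → 7 h 10 min
Thu: 8:43 AM–5:57 PM = 9 h 14 min; less 30 min break → 8 h 44 min
Fri: 6:35 AM–4:00 PM = 9 h 25 min; less 30 min break → 8 h 55 min
Total worked: 40 h 35 min = 40.58 h.
Threshold 40 h → overtime 0 h 35 min, regular 40 h 0 min.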